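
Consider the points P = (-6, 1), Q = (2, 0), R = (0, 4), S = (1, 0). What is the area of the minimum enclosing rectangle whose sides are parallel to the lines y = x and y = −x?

In coordinates u = x + y, v = x − y the rectangle is axis-aligned; the map (x,y)→(u,v) scales areas by 2.
u-values: -5, 2, 4, 1; range = 4 − (-5) = 9.
v-values: -7, 2, -4, 1; range = 2 − (-7) = 9.
Area = (9 × 9) / 2 = 40.5.

40.5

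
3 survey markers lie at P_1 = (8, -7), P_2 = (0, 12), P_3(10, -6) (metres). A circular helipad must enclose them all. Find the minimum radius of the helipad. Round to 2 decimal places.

Side lengths²: P_1P_2² = 425, P_1P_3² = 5, P_2P_3² = 424.
Since P_1P_2² = 425 < 424 + 5 = 429, the triangle is acute, so the smallest enclosing circle is the circumcircle.
Circumcentre = (203/46, 123/46), r² = 112625/1058.
r = √(112625/1058) ≈ 10.32.

10.32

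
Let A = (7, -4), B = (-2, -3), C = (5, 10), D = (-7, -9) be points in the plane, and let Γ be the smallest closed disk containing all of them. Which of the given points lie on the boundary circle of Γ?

By Welzl's lemma the MEC is supported by two points (diametrically opposite) or three points (on a circumcircle).
The farthest pair is C–D with squared distance 505. The circle on this segment as diameter has centre (-1, 0.5) and r² = 505/4 = 126.25.
Check A: distance² to centre = 84.25 ≤ 126.25, so it lies inside.
All remaining points lie in this disk, and no smaller disk contains both endpoints, so this is the minimum enclosing circle.
The points at distance exactly r from the centre are C, D — 2 points.

C, D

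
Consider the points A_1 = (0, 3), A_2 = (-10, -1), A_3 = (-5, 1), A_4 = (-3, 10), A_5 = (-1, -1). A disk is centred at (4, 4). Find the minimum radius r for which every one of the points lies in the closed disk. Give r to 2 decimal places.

The required radius is the distance from (4, 4) to the farthest point.
Squared distances: 17, 221, 90, 85, 50.
Maximum is 221, attained at A_2.
r = √221 ≈ 14.87.

14.87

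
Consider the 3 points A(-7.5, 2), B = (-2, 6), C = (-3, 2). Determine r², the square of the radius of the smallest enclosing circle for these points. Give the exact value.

Side lengths²: AB² = 46.25, AC² = 20.25, BC² = 17.
Since AB² = 46.25 ≥ 20.25 + 17 = 37.25, the angle opposite AB is not acute, so the smallest enclosing circle has AB as diameter.
Centre = midpoint of AB = (-4.75, 4), r² = 46.25/4 = 11.5625.

11.5625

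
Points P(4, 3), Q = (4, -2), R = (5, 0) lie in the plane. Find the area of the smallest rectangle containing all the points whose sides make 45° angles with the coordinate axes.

12.5

In coordinates u = x + y, v = x − y the rectangle is axis-aligned; the map (x,y)→(u,v) scales areas by 2.
u-values: 7, 2, 5; range = 7 − 2 = 5.
v-values: 1, 6, 5; range = 6 − 1 = 5.
Area = (5 × 5) / 2 = 12.5.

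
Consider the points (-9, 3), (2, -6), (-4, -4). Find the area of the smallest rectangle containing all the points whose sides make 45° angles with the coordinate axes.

40

In coordinates u = x + y, v = x − y the rectangle is axis-aligned; the map (x,y)→(u,v) scales areas by 2.
u-values: -6, -4, -8; range = -4 − (-8) = 4.
v-values: -12, 8, 0; range = 8 − (-12) = 20.
Area = (4 × 20) / 2 = 40.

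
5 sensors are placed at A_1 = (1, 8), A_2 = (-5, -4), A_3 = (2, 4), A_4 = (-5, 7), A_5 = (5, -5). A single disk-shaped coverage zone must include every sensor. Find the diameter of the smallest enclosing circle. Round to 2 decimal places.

15.62

The minimum enclosing circle of a finite set is fixed by two of the points (as a diameter) or three (as a circumcircle).
The farthest pair is A_4–A_5 with squared distance 244. The circle on this segment as diameter has centre (0, 1) and r² = 244/4 = 61.
Check A_1: distance² to centre = 50 ≤ 61, so it lies inside.
All remaining points lie in this disk, and no smaller disk contains both endpoints, so this is the minimum enclosing circle.
Diameter = 2r = 2√61 ≈ 15.62.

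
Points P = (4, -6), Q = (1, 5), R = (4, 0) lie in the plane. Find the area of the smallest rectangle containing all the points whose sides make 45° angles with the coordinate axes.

In coordinates u = x + y, v = x − y the rectangle is axis-aligned; the map (x,y)→(u,v) scales areas by 2.
u-values: -2, 6, 4; range = 6 − (-2) = 8.
v-values: 10, -4, 4; range = 10 − (-4) = 14.
Area = (8 × 14) / 2 = 56.

56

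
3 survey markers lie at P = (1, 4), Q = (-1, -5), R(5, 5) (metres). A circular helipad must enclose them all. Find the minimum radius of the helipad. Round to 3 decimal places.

Side lengths²: PQ² = 85, PR² = 17, QR² = 136.
Since QR² = 136 ≥ 85 + 17 = 102, the angle opposite QR is not acute, so the smallest enclosing circle has QR as diameter.
Centre = midpoint of QR = (2, 0), r² = 136/4 = 34.
r = √34 ≈ 5.831.

5.831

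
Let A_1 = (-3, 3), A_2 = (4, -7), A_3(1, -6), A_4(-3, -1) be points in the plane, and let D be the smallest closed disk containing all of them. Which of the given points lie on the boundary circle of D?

A_1, A_2

A smallest enclosing disk is always determined by at most three of the input points on its boundary.
The farthest pair is A_1–A_2 with squared distance 149. The circle on this segment as diameter has centre (0.5, -2) and r² = 149/4 = 37.25.
Check A_3: distance² to centre = 16.25 ≤ 37.25, so it lies inside.
All remaining points lie in this disk, and no smaller disk contains both endpoints, so this is the minimum enclosing circle.
The points at distance exactly r from the centre are A_1, A_2 — 2 points.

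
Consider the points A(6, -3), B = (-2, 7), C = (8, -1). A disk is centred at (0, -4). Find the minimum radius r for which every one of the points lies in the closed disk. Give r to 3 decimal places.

The required radius is the distance from (0, -4) to the farthest point.
Squared distances: 37, 125, 73.
Maximum is 125, attained at B.
r = √125 ≈ 11.180.

11.180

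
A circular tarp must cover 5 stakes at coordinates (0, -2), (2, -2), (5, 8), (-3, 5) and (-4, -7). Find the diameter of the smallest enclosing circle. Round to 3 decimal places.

17.493

A smallest enclosing disk is always determined by at most three of the input points on its boundary.
The farthest pair is (5, 8)–(-4, -7) with squared distance 306. The circle on this segment as diameter has centre (0.5, 0.5) and r² = 306/4 = 76.5.
Check (0, -2): distance² to centre = 6.5 ≤ 76.5, so it lies inside.
All remaining points lie in this disk, and no smaller disk contains both endpoints, so this is the minimum enclosing circle.
Diameter = 2r = 2√(76.5) ≈ 17.493.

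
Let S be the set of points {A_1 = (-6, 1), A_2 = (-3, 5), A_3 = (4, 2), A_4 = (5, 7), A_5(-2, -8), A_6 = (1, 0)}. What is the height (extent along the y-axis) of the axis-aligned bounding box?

15

max y = 7, min y = -8, so height = 15.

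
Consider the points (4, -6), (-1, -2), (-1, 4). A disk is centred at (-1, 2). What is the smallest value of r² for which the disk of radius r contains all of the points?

The required radius is the distance from (-1, 2) to the farthest point.
Squared distances: 89, 16, 4.
Maximum is 89, attained at (4, -6).

89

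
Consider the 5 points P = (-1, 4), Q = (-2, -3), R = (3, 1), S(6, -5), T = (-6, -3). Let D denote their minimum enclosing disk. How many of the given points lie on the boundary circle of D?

The minimum enclosing circle of a finite set is fixed by two of the points (as a diameter) or three (as a circumcircle).
The minimum enclosing circle is determined by three boundary points: P, S, T.
Their circumcentre is (14/47, -104/47) with r² = 88985/2209.
The farthest remaining point R is at distance² 38930/2209 ≤ 88985/2209.
The points at distance exactly r from the centre are P, S, T — 3 points.

3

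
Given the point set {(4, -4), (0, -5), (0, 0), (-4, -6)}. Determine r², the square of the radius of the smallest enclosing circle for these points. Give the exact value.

17.68

A smallest enclosing disk is always determined by at most three of the input points on its boundary.
The minimum enclosing circle is determined by three boundary points: (4, -4), (0, 0), (-4, -6).
Their circumcentre is (-0.2, -4.2) with r² = 17.68.
The farthest remaining point (0, -5) is at distance² 0.68 ≤ 17.68.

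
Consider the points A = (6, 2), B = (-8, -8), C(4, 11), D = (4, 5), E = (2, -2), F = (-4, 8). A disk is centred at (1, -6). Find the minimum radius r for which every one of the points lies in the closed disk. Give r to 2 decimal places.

The required radius is the distance from (1, -6) to the farthest point.
Squared distances: 89, 85, 298, 130, 17, 221.
Maximum is 298, attained at C.
r = √298 ≈ 17.26.

17.26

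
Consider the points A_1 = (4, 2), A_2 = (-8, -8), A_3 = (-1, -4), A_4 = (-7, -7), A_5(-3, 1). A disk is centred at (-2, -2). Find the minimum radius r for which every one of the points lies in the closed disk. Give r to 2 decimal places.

8.49

The required radius is the distance from (-2, -2) to the farthest point.
Squared distances: 52, 72, 5, 50, 10.
Maximum is 72, attained at A_2.
r = √72 ≈ 8.49.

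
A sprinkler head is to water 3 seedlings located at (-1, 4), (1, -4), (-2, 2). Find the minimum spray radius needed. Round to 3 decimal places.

4.123

Call the three points A, B, C in the order given.
Side lengths²: AB² = 68, AC² = 5, BC² = 45.
Since AB² = 68 ≥ 45 + 5 = 50, the angle opposite AB is not acute, so the smallest enclosing circle has AB as diameter.
Centre = midpoint of AB = (0, 0), r² = 68/4 = 17.
r = √17 ≈ 4.123.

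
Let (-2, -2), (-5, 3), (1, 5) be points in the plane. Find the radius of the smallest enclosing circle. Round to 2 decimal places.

3.90

Call the three points A, B, C in the order given.
Side lengths²: AB² = 34, AC² = 58, BC² = 40.
Since AC² = 58 < 40 + 34 = 74, the triangle is acute, so the smallest enclosing circle is the circumcircle.
Circumcentre = (-23/18, 11/6), r² = 2465/162.
r = √(2465/162) ≈ 3.90.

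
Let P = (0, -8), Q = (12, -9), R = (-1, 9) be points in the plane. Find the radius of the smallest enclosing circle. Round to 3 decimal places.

Side lengths²: PQ² = 145, PR² = 290, QR² = 493.
Since QR² = 493 ≥ 290 + 145 = 435, the angle opposite QR is not acute, so the smallest enclosing circle has QR as diameter.
Centre = midpoint of QR = (5.5, 0), r² = 493/4 = 123.25.
r = √(123.25) ≈ 11.102.

11.102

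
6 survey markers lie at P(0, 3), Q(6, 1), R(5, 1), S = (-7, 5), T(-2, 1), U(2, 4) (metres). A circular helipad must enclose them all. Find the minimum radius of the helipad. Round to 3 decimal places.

By Welzl's lemma the MEC is supported by two points (diametrically opposite) or three points (on a circumcircle).
The farthest pair is Q–S with squared distance 185. The circle on this segment as diameter has centre (-0.5, 3) and r² = 185/4 = 46.25.
Check P: distance² to centre = 0.25 ≤ 46.25, so it lies inside.
All remaining points lie in this disk, and no smaller disk contains both endpoints, so this is the minimum enclosing circle.
r = √(46.25) ≈ 6.801.

6.801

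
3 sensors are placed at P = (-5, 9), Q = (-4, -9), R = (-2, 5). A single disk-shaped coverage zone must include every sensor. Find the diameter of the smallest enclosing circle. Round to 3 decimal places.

18.028

Side lengths²: PQ² = 325, PR² = 25, QR² = 200.
Since PQ² = 325 ≥ 200 + 25 = 225, the angle opposite PQ is not acute, so the smallest enclosing circle has PQ as diameter.
Centre = midpoint of PQ = (-4.5, 0), r² = 325/4 = 81.25.
Diameter = 2r = 2√(81.25) ≈ 18.028.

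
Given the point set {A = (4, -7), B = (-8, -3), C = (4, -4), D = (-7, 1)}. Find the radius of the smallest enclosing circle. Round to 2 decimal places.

The minimum enclosing circle of a finite set is fixed by two of the points (as a diameter) or three (as a circumcircle).
The farthest pair is A–D with squared distance 185. The circle on this segment as diameter has centre (-1.5, -3) and r² = 185/4 = 46.25.
Check B: distance² to centre = 42.25 ≤ 46.25, so it lies inside.
All remaining points lie in this disk, and no smaller disk contains both endpoints, so this is the minimum enclosing circle.
r = √(46.25) ≈ 6.80.

6.80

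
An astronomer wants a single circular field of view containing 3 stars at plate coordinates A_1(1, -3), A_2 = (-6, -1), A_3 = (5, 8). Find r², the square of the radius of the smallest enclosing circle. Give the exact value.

Side lengths²: A_1A_2² = 53, A_1A_3² = 137, A_2A_3² = 202.
Since A_2A_3² = 202 ≥ 137 + 53 = 190, the angle opposite A_2A_3 is not acute, so the smallest enclosing circle has A_2A_3 as diameter.
Centre = midpoint of A_2A_3 = (-0.5, 3.5), r² = 202/4 = 50.5.

50.5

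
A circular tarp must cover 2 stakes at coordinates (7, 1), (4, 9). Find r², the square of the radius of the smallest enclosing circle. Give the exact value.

The smallest circle enclosing two points has them as diameter endpoints.
Centre = midpoint = (5.5, 5); r² = |(7, 1)−(4, 9)|²/4 = 73/4 = 18.25.

18.25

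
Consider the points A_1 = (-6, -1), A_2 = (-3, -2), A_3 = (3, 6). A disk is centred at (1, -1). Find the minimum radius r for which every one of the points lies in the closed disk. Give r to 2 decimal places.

The required radius is the distance from (1, -1) to the farthest point.
Squared distances: 49, 17, 53.
Maximum is 53, attained at A_3.
r = √53 ≈ 7.28.

7.28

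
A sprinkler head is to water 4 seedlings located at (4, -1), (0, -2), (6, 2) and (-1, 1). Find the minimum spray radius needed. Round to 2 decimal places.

3.66

The minimum enclosing circle of a finite set is fixed by two of the points (as a diameter) or three (as a circumcircle).
The minimum enclosing circle is determined by three boundary points: (0, -2), (6, 2), (-1, 1).
Their circumcentre is (29/11, 6/11) with r² = 1625/121.
The farthest remaining point (4, -1) is at distance² 514/121 ≤ 1625/121.
r = √(1625/121) ≈ 3.66.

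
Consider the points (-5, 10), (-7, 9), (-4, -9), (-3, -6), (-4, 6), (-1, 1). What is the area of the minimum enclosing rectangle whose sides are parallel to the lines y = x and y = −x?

189

In coordinates u = x + y, v = x − y the rectangle is axis-aligned; the map (x,y)→(u,v) scales areas by 2.
u-values: 5, 2, -13, -9, 2, 0; range = 5 − (-13) = 18.
v-values: -15, -16, 5, 3, -10, -2; range = 5 − (-16) = 21.
Area = (18 × 21) / 2 = 189.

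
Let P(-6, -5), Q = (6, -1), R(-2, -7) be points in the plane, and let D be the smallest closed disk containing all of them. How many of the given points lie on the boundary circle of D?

Side lengths²: PQ² = 160, PR² = 20, QR² = 100.
Since PQ² = 160 ≥ 100 + 20 = 120, the angle opposite PQ is not acute, so the smallest enclosing circle has PQ as diameter.
Centre = midpoint of PQ = (0, -3), r² = 160/4 = 40.
The points at distance exactly r from the centre are P, Q — 2 points.

2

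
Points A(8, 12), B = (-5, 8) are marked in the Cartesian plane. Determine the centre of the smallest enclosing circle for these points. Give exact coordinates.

(1.5, 10)

The smallest circle enclosing two points has them as diameter endpoints.
Centre = midpoint = (1.5, 10); r² = |AB|²/4 = 185/4 = 46.25.
Centre = (1.5, 10).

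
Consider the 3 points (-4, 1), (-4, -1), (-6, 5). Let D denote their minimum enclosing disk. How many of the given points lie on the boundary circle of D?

Call the three points A, B, C in the order given.
Side lengths²: AB² = 4, AC² = 20, BC² = 40.
Since BC² = 40 ≥ 20 + 4 = 24, the angle opposite BC is not acute, so the smallest enclosing circle has BC as diameter.
Centre = midpoint of BC = (-5, 2), r² = 40/4 = 10.
The points at distance exactly r from the centre are (-4, -1), (-6, 5) — 2 points.

2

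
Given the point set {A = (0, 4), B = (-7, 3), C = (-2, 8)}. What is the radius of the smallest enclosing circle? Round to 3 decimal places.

3.727

Side lengths²: AB² = 50, AC² = 20, BC² = 50.
Since BC² = 50 < 50 + 20 = 70, the triangle is acute, so the smallest enclosing circle is the circumcircle.
Circumcentre = (-11/3, 14/3), r² = 125/9.
r = √(125/9) ≈ 3.727.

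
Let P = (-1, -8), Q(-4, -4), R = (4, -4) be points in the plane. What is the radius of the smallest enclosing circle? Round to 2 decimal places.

Side lengths²: PQ² = 25, PR² = 41, QR² = 64.
Since QR² = 64 < 41 + 25 = 66, the triangle is acute, so the smallest enclosing circle is the circumcircle.
Circumcentre = (0, -4.125), r² = 16.015625.
r = √(16.015625) ≈ 4.00.

4.00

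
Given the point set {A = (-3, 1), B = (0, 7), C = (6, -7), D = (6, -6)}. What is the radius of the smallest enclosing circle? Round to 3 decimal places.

The farthest pair is B–C with squared distance 232. The circle on this segment as diameter has centre (3, 0) and r² = 232/4 = 58.
Check A: distance² to centre = 37 ≤ 58, so it lies inside.
All remaining points lie in this disk, and no smaller disk contains both endpoints, so this is the minimum enclosing circle.
r = √58 ≈ 7.616.

7.616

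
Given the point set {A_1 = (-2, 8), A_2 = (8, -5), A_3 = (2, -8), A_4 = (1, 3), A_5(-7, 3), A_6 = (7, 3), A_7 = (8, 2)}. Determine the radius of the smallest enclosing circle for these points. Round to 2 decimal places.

A smallest enclosing disk is always determined by at most three of the input points on its boundary.
The minimum enclosing circle is determined by three boundary points: A_1, A_2, A_5.
Their circumcentre is (47/46, -1/46) with r² = 77741/1058.
The farthest remaining point A_3 is at distance² 68357/1058 ≤ 77741/1058.
r = √(77741/1058) ≈ 8.57.

8.57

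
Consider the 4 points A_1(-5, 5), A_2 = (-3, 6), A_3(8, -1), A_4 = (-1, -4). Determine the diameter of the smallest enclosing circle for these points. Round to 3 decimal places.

By Welzl's lemma the MEC is supported by two points (diametrically opposite) or three points (on a circumcircle).
The farthest pair is A_1–A_3 with squared distance 205. The circle on this segment as diameter has centre (1.5, 2) and r² = 205/4 = 51.25.
Check A_2: distance² to centre = 36.25 ≤ 51.25, so it lies inside.
All remaining points lie in this disk, and no smaller disk contains both endpoints, so this is the minimum enclosing circle.
Diameter = 2r = 2√(51.25) ≈ 14.318.

14.318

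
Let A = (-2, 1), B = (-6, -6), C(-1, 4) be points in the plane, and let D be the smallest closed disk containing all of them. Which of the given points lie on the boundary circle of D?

B, C

Side lengths²: AB² = 65, AC² = 10, BC² = 125.
Since BC² = 125 ≥ 65 + 10 = 75, the angle opposite BC is not acute, so the smallest enclosing circle has BC as diameter.
Centre = midpoint of BC = (-3.5, -1), r² = 125/4 = 31.25.
The points at distance exactly r from the centre are B, C — 2 points.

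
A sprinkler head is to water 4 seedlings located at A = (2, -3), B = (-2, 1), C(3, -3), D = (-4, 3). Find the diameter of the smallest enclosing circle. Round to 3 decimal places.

By Welzl's lemma the MEC is supported by two points (diametrically opposite) or three points (on a circumcircle).
The farthest pair is C–D with squared distance 85. The circle on this segment as diameter has centre (-0.5, 0) and r² = 85/4 = 21.25.
Check A: distance² to centre = 15.25 ≤ 21.25, so it lies inside.
All remaining points lie in this disk, and no smaller disk contains both endpoints, so this is the minimum enclosing circle.
Diameter = 2r = 2√(21.25) ≈ 9.220.

9.220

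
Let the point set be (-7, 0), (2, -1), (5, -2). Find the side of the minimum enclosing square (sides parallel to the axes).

The bounding box has width 12 and height 2.
An axis-aligned square enclosing the set must have side ≥ max(width, height).
So the minimum side is max(12, 2) = 12.

12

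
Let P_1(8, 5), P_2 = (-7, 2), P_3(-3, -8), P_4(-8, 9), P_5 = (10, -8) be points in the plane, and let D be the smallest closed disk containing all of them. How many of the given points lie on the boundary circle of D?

2

The minimum enclosing circle of a finite set is fixed by two of the points (as a diameter) or three (as a circumcircle).
The farthest pair is P_4–P_5 with squared distance 613. The circle on this segment as diameter has centre (1, 0.5) and r² = 613/4 = 153.25.
Check P_1: distance² to centre = 69.25 ≤ 153.25, so it lies inside.
All remaining points lie in this disk, and no smaller disk contains both endpoints, so this is the minimum enclosing circle.
The points at distance exactly r from the centre are P_4, P_5 — 2 points.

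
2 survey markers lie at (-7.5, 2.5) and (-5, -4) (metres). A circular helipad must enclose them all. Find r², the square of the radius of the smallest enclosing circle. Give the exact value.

12.125

The smallest circle enclosing two points has them as diameter endpoints.
Centre = midpoint = (-6.25, -0.75); r² = |(-7.5, 2.5)−(-5, -4)|²/4 = 48.5/4 = 12.125.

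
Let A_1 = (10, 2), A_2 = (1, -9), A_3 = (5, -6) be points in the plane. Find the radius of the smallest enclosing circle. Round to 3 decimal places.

Side lengths²: A_1A_2² = 202, A_1A_3² = 89, A_2A_3² = 25.
Since A_1A_2² = 202 ≥ 89 + 25 = 114, the angle opposite A_1A_2 is not acute, so the smallest enclosing circle has A_1A_2 as diameter.
Centre = midpoint of A_1A_2 = (5.5, -3.5), r² = 202/4 = 50.5.
r = √(50.5) ≈ 7.106.

7.106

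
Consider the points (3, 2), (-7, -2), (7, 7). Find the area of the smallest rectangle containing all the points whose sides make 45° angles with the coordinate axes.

In coordinates u = x + y, v = x − y the rectangle is axis-aligned; the map (x,y)→(u,v) scales areas by 2.
u-values: 5, -9, 14; range = 14 − (-9) = 23.
v-values: 1, -5, 0; range = 1 − (-5) = 6.
Area = (23 × 6) / 2 = 69.

69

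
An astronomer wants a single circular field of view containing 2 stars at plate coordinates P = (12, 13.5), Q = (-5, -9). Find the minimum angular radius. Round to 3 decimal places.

14.100

The smallest circle enclosing two points has them as diameter endpoints.
Centre = midpoint = (3.5, 2.25); r² = |PQ|²/4 = 795.25/4 = 198.8125.
r = √(198.8125) ≈ 14.100.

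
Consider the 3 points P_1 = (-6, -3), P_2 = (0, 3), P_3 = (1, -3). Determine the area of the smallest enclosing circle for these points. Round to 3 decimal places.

Side lengths²: P_1P_2² = 72, P_1P_3² = 49, P_2P_3² = 37.
Since P_1P_2² = 72 < 49 + 37 = 86, the triangle is acute, so the smallest enclosing circle is the circumcircle.
Circumcentre = (-2.5, -0.5), r² = 18.5.
Area = π·r² = π·18.5 ≈ 58.119.

58.119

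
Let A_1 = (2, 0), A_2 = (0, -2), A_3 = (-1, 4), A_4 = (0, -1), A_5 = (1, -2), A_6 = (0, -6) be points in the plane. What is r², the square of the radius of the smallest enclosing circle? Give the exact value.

The minimum enclosing circle of a finite set is fixed by two of the points (as a diameter) or three (as a circumcircle).
The farthest pair is A_3–A_6 with squared distance 101. The circle on this segment as diameter has centre (-0.5, -1) and r² = 101/4 = 25.25.
Check A_1: distance² to centre = 7.25 ≤ 25.25, so it lies inside.
All remaining points lie in this disk, and no smaller disk contains both endpoints, so this is the minimum enclosing circle.

25.25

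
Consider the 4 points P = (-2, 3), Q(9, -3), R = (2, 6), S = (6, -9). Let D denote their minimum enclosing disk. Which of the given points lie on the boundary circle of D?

R, S

The minimum enclosing circle of a finite set is fixed by two of the points (as a diameter) or three (as a circumcircle).
The farthest pair is R–S with squared distance 241. The circle on this segment as diameter has centre (4, -1.5) and r² = 241/4 = 60.25.
Check P: distance² to centre = 56.25 ≤ 60.25, so it lies inside.
All remaining points lie in this disk, and no smaller disk contains both endpoints, so this is the minimum enclosing circle.
The points at distance exactly r from the centre are R, S — 2 points.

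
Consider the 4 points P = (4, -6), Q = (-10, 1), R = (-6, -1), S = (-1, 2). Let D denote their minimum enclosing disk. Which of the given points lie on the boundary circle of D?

The minimum enclosing circle of a finite set is fixed by two of the points (as a diameter) or three (as a circumcircle).
The farthest pair is P–Q with squared distance 245. The circle on this segment as diameter has centre (-3, -2.5) and r² = 245/4 = 61.25.
Check R: distance² to centre = 11.25 ≤ 61.25, so it lies inside.
All remaining points lie in this disk, and no smaller disk contains both endpoints, so this is the minimum enclosing circle.
The points at distance exactly r from the centre are P, Q — 2 points.

P, Q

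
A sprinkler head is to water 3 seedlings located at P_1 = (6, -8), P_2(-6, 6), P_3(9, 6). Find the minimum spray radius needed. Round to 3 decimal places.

9.429

Side lengths²: P_1P_2² = 340, P_1P_3² = 205, P_2P_3² = 225.
Since P_1P_2² = 340 < 225 + 205 = 430, the triangle is acute, so the smallest enclosing circle is the circumcircle.
Circumcentre = (1.5, 2/7), r² = 17425/196.
r = √(17425/196) ≈ 9.429.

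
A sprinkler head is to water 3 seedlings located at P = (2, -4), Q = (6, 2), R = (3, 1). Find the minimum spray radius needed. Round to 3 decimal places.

Side lengths²: PQ² = 52, PR² = 26, QR² = 10.
Since PQ² = 52 ≥ 26 + 10 = 36, the angle opposite PQ is not acute, so the smallest enclosing circle has PQ as diameter.
Centre = midpoint of PQ = (4, -1), r² = 52/4 = 13.
r = √13 ≈ 3.606.

3.606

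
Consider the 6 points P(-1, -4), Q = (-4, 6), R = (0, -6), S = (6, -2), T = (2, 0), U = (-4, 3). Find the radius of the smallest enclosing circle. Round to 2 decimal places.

The minimum enclosing circle of a finite set is fixed by two of the points (as a diameter) or three (as a circumcircle).
The minimum enclosing circle is determined by three boundary points: Q, R, S.
Their circumcentre is (-1/11, 7/11) with r² = 5330/121.
The farthest remaining point P is at distance² 2701/121 ≤ 5330/121.
r = √(5330/121) ≈ 6.64.

6.64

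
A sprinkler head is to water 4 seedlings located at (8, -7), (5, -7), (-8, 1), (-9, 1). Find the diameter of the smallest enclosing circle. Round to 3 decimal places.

18.788

The minimum enclosing circle of a finite set is fixed by two of the points (as a diameter) or three (as a circumcircle).
The farthest pair is (8, -7)–(-9, 1) with squared distance 353. The circle on this segment as diameter has centre (-0.5, -3) and r² = 353/4 = 88.25.
Check (5, -7): distance² to centre = 46.25 ≤ 88.25, so it lies inside.
All remaining points lie in this disk, and no smaller disk contains both endpoints, so this is the minimum enclosing circle.
Diameter = 2r = 2√(88.25) ≈ 18.788.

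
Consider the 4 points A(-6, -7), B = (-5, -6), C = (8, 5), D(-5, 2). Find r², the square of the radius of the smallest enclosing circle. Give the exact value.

The minimum enclosing circle of a finite set is fixed by two of the points (as a diameter) or three (as a circumcircle).
The farthest pair is A–C with squared distance 340. The circle on this segment as diameter has centre (1, -1) and r² = 340/4 = 85.
Check B: distance² to centre = 61 ≤ 85, so it lies inside.
All remaining points lie in this disk, and no smaller disk contains both endpoints, so this is the minimum enclosing circle.

85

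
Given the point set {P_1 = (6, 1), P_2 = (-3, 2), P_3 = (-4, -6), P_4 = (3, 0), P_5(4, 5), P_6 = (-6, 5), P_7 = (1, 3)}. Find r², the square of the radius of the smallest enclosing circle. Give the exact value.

By Welzl's lemma the MEC is supported by two points (diametrically opposite) or three points (on a circumcircle).
The minimum enclosing circle is determined by three boundary points: P_1, P_3, P_6.
Their circumcentre is (-57/62, 15/62) with r² = 93125/1922.
The farthest remaining point P_5 is at distance² 90025/1922 ≤ 93125/1922.

93125/1922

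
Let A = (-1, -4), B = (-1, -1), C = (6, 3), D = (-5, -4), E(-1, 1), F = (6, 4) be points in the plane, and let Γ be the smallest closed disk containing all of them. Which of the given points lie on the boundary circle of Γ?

D, F

A smallest enclosing disk is always determined by at most three of the input points on its boundary.
The farthest pair is D–F with squared distance 185. The circle on this segment as diameter has centre (0.5, 0) and r² = 185/4 = 46.25.
Check A: distance² to centre = 18.25 ≤ 46.25, so it lies inside.
All remaining points lie in this disk, and no smaller disk contains both endpoints, so this is the minimum enclosing circle.
The points at distance exactly r from the centre are D, F — 2 points.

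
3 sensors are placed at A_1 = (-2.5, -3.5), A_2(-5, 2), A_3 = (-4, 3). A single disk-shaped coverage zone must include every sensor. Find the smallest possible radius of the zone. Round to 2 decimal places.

3.34

Side lengths²: A_1A_2² = 36.5, A_1A_3² = 44.5, A_2A_3² = 2.
Since A_1A_3² = 44.5 ≥ 36.5 + 2 = 38.5, the angle opposite A_1A_3 is not acute, so the smallest enclosing circle has A_1A_3 as diameter.
Centre = midpoint of A_1A_3 = (-3.25, -0.25), r² = 44.5/4 = 11.125.
r = √(11.125) ≈ 3.34.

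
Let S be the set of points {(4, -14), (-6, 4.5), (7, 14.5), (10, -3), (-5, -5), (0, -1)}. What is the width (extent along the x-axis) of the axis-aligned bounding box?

max x = 10, min x = -6, so width = 16.

16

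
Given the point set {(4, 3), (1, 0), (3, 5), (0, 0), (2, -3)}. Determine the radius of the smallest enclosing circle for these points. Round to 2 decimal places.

4.03

By Welzl's lemma the MEC is supported by two points (diametrically opposite) or three points (on a circumcircle).
The farthest pair is (3, 5)–(2, -3) with squared distance 65. The circle on this segment as diameter has centre (2.5, 1) and r² = 65/4 = 16.25.
Check (4, 3): distance² to centre = 6.25 ≤ 16.25, so it lies inside.
All remaining points lie in this disk, and no smaller disk contains both endpoints, so this is the minimum enclosing circle.
r = √(16.25) ≈ 4.03.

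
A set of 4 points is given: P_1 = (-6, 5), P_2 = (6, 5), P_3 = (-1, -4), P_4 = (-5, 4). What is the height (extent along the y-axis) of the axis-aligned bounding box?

max y = 5, min y = -4, so height = 9.

9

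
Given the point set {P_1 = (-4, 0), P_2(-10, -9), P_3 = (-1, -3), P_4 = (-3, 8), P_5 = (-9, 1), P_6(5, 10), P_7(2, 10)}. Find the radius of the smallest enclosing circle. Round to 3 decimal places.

12.104

The minimum enclosing circle of a finite set is fixed by two of the points (as a diameter) or three (as a circumcircle).
The farthest pair is P_2–P_6 with squared distance 586. The circle on this segment as diameter has centre (-2.5, 0.5) and r² = 586/4 = 146.5.
Check P_1: distance² to centre = 2.5 ≤ 146.5, so it lies inside.
All remaining points lie in this disk, and no smaller disk contains both endpoints, so this is the minimum enclosing circle.
r = √(146.5) ≈ 12.104.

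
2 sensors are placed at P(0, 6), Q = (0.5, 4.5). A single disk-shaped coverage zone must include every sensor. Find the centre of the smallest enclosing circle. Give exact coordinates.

The smallest circle enclosing two points has them as diameter endpoints.
Centre = midpoint = (0.25, 5.25); r² = |PQ|²/4 = 2.5/4 = 0.625.
Centre = (0.25, 5.25).

(0.25, 5.25)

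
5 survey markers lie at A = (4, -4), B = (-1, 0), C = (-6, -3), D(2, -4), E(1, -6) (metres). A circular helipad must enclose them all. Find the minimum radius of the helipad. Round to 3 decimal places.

By Welzl's lemma the MEC is supported by two points (diametrically opposite) or three points (on a circumcircle).
The farthest pair is A–C with squared distance 101. The circle on this segment as diameter has centre (-1, -3.5) and r² = 101/4 = 25.25.
Check B: distance² to centre = 12.25 ≤ 25.25, so it lies inside.
All remaining points lie in this disk, and no smaller disk contains both endpoints, so this is the minimum enclosing circle.
r = √(25.25) ≈ 5.025.

5.025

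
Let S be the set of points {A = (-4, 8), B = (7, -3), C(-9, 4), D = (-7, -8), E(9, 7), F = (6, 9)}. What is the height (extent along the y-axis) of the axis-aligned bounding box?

max y = 9, min y = -8, so height = 17.

17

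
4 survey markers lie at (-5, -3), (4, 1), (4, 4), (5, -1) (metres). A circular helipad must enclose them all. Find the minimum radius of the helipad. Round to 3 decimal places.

A smallest enclosing disk is always determined by at most three of the input points on its boundary.
The farthest pair is (-5, -3)–(4, 4) with squared distance 130. The circle on this segment as diameter has centre (-0.5, 0.5) and r² = 130/4 = 32.5.
Check (4, 1): distance² to centre = 20.5 ≤ 32.5, so it lies inside.
All remaining points lie in this disk, and no smaller disk contains both endpoints, so this is the minimum enclosing circle.
r = √(32.5) ≈ 5.701.

5.701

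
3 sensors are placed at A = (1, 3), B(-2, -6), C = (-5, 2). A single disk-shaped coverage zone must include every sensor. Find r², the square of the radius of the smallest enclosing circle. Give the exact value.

13505/578

Side lengths²: AB² = 90, AC² = 37, BC² = 73.
Since AB² = 90 < 73 + 37 = 110, the triangle is acute, so the smallest enclosing circle is the circumcircle.
Circumcentre = (-47/34, -41/34), r² = 13505/578.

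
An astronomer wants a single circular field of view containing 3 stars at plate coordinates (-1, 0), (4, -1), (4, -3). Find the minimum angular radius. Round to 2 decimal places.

2.92

Call the three points A, B, C in the order given.
Side lengths²: AB² = 26, AC² = 34, BC² = 4.
Since AC² = 34 ≥ 26 + 4 = 30, the angle opposite AC is not acute, so the smallest enclosing circle has AC as diameter.
Centre = midpoint of AC = (1.5, -1.5), r² = 34/4 = 8.5.
r = √(8.5) ≈ 2.92.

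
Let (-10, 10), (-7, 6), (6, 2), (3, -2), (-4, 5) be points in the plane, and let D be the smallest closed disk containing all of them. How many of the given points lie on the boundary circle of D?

3

The minimum enclosing circle is determined by three boundary points: (-10, 10), (6, 2), (3, -2).
Their circumcentre is (-53/22, 57/11) with r² = 39125/484.
The farthest remaining point (-7, 6) is at distance² 10525/484 ≤ 39125/484.
The points at distance exactly r from the centre are (-10, 10), (6, 2), (3, -2) — 3 points.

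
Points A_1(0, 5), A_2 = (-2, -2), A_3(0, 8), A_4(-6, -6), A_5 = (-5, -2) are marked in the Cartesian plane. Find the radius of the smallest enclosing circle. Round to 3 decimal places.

The minimum enclosing circle of a finite set is fixed by two of the points (as a diameter) or three (as a circumcircle).
The farthest pair is A_3–A_4 with squared distance 232. The circle on this segment as diameter has centre (-3, 1) and r² = 232/4 = 58.
Check A_1: distance² to centre = 25 ≤ 58, so it lies inside.
All remaining points lie in this disk, and no smaller disk contains both endpoints, so this is the minimum enclosing circle.
r = √58 ≈ 7.616.

7.616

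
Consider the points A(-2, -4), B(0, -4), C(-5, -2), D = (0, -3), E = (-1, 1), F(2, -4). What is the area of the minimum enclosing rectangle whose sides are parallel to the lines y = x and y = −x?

In coordinates u = x + y, v = x − y the rectangle is axis-aligned; the map (x,y)→(u,v) scales areas by 2.
u-values: -6, -4, -7, -3, 0, -2; range = 0 − (-7) = 7.
v-values: 2, 4, -3, 3, -2, 6; range = 6 − (-3) = 9.
Area = (7 × 9) / 2 = 31.5.

31.5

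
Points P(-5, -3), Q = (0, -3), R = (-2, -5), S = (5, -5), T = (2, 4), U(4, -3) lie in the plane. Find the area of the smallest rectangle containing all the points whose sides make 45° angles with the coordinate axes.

84

In coordinates u = x + y, v = x − y the rectangle is axis-aligned; the map (x,y)→(u,v) scales areas by 2.
u-values: -8, -3, -7, 0, 6, 1; range = 6 − (-8) = 14.
v-values: -2, 3, 3, 10, -2, 7; range = 10 − (-2) = 12.
Area = (14 × 12) / 2 = 84.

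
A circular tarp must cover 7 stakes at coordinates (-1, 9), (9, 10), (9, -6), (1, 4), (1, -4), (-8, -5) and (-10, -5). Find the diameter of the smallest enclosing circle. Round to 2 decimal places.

24.24

The minimum enclosing circle is determined by three boundary points: (9, 10), (9, -6), (-10, -5).
Their circumcentre is (-2/19, 2) with r² = 53033/361.
The farthest remaining point (-8, -5) is at distance² 40189/361 ≤ 53033/361.
Diameter = 2r = 2√(53033/361) ≈ 24.24.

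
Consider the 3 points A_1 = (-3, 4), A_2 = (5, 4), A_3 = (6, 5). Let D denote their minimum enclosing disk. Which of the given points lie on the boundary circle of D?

Side lengths²: A_1A_2² = 64, A_1A_3² = 82, A_2A_3² = 2.
Since A_1A_3² = 82 ≥ 64 + 2 = 66, the angle opposite A_1A_3 is not acute, so the smallest enclosing circle has A_1A_3 as diameter.
Centre = midpoint of A_1A_3 = (1.5, 4.5), r² = 82/4 = 20.5.
The points at distance exactly r from the centre are A_1, A_3 — 2 points.

A_1, A_3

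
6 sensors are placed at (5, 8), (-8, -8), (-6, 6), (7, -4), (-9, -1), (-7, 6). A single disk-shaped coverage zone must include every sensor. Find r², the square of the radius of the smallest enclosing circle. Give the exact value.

106.25

A smallest enclosing disk is always determined by at most three of the input points on its boundary.
The farthest pair is (5, 8)–(-8, -8) with squared distance 425. The circle on this segment as diameter has centre (-1.5, 0) and r² = 425/4 = 106.25.
Check (-6, 6): distance² to centre = 56.25 ≤ 106.25, so it lies inside.
All remaining points lie in this disk, and no smaller disk contains both endpoints, so this is the minimum enclosing circle.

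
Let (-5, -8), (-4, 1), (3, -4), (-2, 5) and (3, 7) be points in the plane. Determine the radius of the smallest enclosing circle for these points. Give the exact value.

The minimum enclosing circle of a finite set is fixed by two of the points (as a diameter) or three (as a circumcircle).
The farthest pair is (-5, -8)–(3, 7) with squared distance 289. The circle on this segment as diameter has centre (-1, -0.5) and r² = 289/4 = 72.25.
Check (-4, 1): distance² to centre = 11.25 ≤ 72.25, so it lies inside.
All remaining points lie in this disk, and no smaller disk contains both endpoints, so this is the minimum enclosing circle.
r = √(72.25) = 8.5.

8.5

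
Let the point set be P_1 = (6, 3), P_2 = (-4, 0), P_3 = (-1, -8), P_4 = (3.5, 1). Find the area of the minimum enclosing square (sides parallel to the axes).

121

The bounding box has width 10 and height 11.
An axis-aligned square enclosing the set must have side ≥ max(width, height).
So the minimum side is max(10, 11) = 11.
Area = 11² = 121.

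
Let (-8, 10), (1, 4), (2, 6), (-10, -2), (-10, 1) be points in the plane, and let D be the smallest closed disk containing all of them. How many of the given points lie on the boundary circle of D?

By Welzl's lemma the MEC is supported by two points (diametrically opposite) or three points (on a circumcircle).
The minimum enclosing circle is determined by three boundary points: (-8, 10), (2, 6), (-10, -2).
Their circumcentre is (-4.875, 3.3125) with r² = 54.48828125.
The farthest remaining point (1, 4) is at distance² 34.98828125 ≤ 54.48828125.
The points at distance exactly r from the centre are (-8, 10), (2, 6), (-10, -2) — 3 points.

3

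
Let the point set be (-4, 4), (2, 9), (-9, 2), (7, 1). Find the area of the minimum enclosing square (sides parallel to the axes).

256

The bounding box has width 16 and height 8.
An axis-aligned square enclosing the set must have side ≥ max(width, height).
So the minimum side is max(16, 8) = 16.
Area = 16² = 256.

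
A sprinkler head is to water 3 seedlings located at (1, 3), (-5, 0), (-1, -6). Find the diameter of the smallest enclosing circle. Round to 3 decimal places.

9.291

Call the three points A, B, C in the order given.
Side lengths²: AB² = 45, AC² = 85, BC² = 52.
Since AC² = 85 < 52 + 45 = 97, the triangle is acute, so the smallest enclosing circle is the circumcircle.
Circumcentre = (-0.5625, -1.375), r² = 21.58203125.
Diameter = 2r = 2√(21.58203125) ≈ 9.291.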